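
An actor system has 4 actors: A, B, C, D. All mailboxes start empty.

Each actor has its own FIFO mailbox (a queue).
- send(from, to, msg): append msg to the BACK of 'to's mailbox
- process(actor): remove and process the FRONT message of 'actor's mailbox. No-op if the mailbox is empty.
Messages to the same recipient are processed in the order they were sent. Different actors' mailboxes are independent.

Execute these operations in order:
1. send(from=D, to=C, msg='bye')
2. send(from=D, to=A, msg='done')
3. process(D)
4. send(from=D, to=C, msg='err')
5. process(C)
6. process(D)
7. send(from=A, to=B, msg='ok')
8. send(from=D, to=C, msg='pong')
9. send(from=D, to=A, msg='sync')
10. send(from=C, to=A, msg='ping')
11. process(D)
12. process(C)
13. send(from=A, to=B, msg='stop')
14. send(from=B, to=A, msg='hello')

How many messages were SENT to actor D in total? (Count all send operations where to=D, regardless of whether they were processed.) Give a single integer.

After 1 (send(from=D, to=C, msg='bye')): A:[] B:[] C:[bye] D:[]
After 2 (send(from=D, to=A, msg='done')): A:[done] B:[] C:[bye] D:[]
After 3 (process(D)): A:[done] B:[] C:[bye] D:[]
After 4 (send(from=D, to=C, msg='err')): A:[done] B:[] C:[bye,err] D:[]
After 5 (process(C)): A:[done] B:[] C:[err] D:[]
After 6 (process(D)): A:[done] B:[] C:[err] D:[]
After 7 (send(from=A, to=B, msg='ok')): A:[done] B:[ok] C:[err] D:[]
After 8 (send(from=D, to=C, msg='pong')): A:[done] B:[ok] C:[err,pong] D:[]
After 9 (send(from=D, to=A, msg='sync')): A:[done,sync] B:[ok] C:[err,pong] D:[]
After 10 (send(from=C, to=A, msg='ping')): A:[done,sync,ping] B:[ok] C:[err,pong] D:[]
After 11 (process(D)): A:[done,sync,ping] B:[ok] C:[err,pong] D:[]
After 12 (process(C)): A:[done,sync,ping] B:[ok] C:[pong] D:[]
After 13 (send(from=A, to=B, msg='stop')): A:[done,sync,ping] B:[ok,stop] C:[pong] D:[]
After 14 (send(from=B, to=A, msg='hello')): A:[done,sync,ping,hello] B:[ok,stop] C:[pong] D:[]

Answer: 0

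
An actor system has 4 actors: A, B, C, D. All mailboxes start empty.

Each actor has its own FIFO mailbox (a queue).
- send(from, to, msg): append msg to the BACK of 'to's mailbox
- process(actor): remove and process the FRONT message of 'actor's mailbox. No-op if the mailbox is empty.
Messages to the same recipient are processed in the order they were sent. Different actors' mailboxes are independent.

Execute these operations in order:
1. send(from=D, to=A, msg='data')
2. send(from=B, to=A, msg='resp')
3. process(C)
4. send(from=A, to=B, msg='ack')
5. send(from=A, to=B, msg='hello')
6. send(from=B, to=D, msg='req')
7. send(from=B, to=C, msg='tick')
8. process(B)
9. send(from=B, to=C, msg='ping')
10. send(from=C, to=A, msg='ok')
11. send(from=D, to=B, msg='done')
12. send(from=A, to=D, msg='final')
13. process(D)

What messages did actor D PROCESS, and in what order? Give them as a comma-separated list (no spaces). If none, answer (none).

After 1 (send(from=D, to=A, msg='data')): A:[data] B:[] C:[] D:[]
After 2 (send(from=B, to=A, msg='resp')): A:[data,resp] B:[] C:[] D:[]
After 3 (process(C)): A:[data,resp] B:[] C:[] D:[]
After 4 (send(from=A, to=B, msg='ack')): A:[data,resp] B:[ack] C:[] D:[]
After 5 (send(from=A, to=B, msg='hello')): A:[data,resp] B:[ack,hello] C:[] D:[]
After 6 (send(from=B, to=D, msg='req')): A:[data,resp] B:[ack,hello] C:[] D:[req]
After 7 (send(from=B, to=C, msg='tick')): A:[data,resp] B:[ack,hello] C:[tick] D:[req]
After 8 (process(B)): A:[data,resp] B:[hello] C:[tick] D:[req]
After 9 (send(from=B, to=C, msg='ping')): A:[data,resp] B:[hello] C:[tick,ping] D:[req]
After 10 (send(from=C, to=A, msg='ok')): A:[data,resp,ok] B:[hello] C:[tick,ping] D:[req]
After 11 (send(from=D, to=B, msg='done')): A:[data,resp,ok] B:[hello,done] C:[tick,ping] D:[req]
After 12 (send(from=A, to=D, msg='final')): A:[data,resp,ok] B:[hello,done] C:[tick,ping] D:[req,final]
After 13 (process(D)): A:[data,resp,ok] B:[hello,done] C:[tick,ping] D:[final]

Answer: req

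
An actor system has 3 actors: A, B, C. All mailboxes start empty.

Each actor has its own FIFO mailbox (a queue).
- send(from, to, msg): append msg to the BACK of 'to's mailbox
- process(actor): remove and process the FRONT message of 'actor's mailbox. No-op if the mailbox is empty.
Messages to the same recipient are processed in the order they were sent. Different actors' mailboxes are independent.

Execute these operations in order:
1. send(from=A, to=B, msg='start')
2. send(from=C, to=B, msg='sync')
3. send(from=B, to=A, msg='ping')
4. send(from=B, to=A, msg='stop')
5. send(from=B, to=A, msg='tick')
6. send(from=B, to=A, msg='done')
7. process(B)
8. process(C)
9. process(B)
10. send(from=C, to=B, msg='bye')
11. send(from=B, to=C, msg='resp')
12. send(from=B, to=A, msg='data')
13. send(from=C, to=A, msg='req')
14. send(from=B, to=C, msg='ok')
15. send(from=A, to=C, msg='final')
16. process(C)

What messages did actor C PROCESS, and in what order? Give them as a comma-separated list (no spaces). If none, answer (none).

Answer: resp

Derivation:
After 1 (send(from=A, to=B, msg='start')): A:[] B:[start] C:[]
After 2 (send(from=C, to=B, msg='sync')): A:[] B:[start,sync] C:[]
After 3 (send(from=B, to=A, msg='ping')): A:[ping] B:[start,sync] C:[]
After 4 (send(from=B, to=A, msg='stop')): A:[ping,stop] B:[start,sync] C:[]
After 5 (send(from=B, to=A, msg='tick')): A:[ping,stop,tick] B:[start,sync] C:[]
After 6 (send(from=B, to=A, msg='done')): A:[ping,stop,tick,done] B:[start,sync] C:[]
After 7 (process(B)): A:[ping,stop,tick,done] B:[sync] C:[]
After 8 (process(C)): A:[ping,stop,tick,done] B:[sync] C:[]
After 9 (process(B)): A:[ping,stop,tick,done] B:[] C:[]
After 10 (send(from=C, to=B, msg='bye')): A:[ping,stop,tick,done] B:[bye] C:[]
After 11 (send(from=B, to=C, msg='resp')): A:[ping,stop,tick,done] B:[bye] C:[resp]
After 12 (send(from=B, to=A, msg='data')): A:[ping,stop,tick,done,data] B:[bye] C:[resp]
After 13 (send(from=C, to=A, msg='req')): A:[ping,stop,tick,done,data,req] B:[bye] C:[resp]
After 14 (send(from=B, to=C, msg='ok')): A:[ping,stop,tick,done,data,req] B:[bye] C:[resp,ok]
After 15 (send(from=A, to=C, msg='final')): A:[ping,stop,tick,done,data,req] B:[bye] C:[resp,ok,final]
After 16 (process(C)): A:[ping,stop,tick,done,data,req] B:[bye] C:[ok,final]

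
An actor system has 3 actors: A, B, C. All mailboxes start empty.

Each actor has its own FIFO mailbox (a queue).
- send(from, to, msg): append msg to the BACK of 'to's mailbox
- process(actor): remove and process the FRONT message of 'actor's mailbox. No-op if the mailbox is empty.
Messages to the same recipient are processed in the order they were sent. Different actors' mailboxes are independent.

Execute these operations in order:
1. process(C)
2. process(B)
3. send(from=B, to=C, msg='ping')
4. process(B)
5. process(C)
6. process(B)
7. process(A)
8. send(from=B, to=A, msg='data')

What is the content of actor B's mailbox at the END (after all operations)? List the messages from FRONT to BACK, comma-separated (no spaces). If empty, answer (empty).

After 1 (process(C)): A:[] B:[] C:[]
After 2 (process(B)): A:[] B:[] C:[]
After 3 (send(from=B, to=C, msg='ping')): A:[] B:[] C:[ping]
After 4 (process(B)): A:[] B:[] C:[ping]
After 5 (process(C)): A:[] B:[] C:[]
After 6 (process(B)): A:[] B:[] C:[]
After 7 (process(A)): A:[] B:[] C:[]
After 8 (send(from=B, to=A, msg='data')): A:[data] B:[] C:[]

Answer: (empty)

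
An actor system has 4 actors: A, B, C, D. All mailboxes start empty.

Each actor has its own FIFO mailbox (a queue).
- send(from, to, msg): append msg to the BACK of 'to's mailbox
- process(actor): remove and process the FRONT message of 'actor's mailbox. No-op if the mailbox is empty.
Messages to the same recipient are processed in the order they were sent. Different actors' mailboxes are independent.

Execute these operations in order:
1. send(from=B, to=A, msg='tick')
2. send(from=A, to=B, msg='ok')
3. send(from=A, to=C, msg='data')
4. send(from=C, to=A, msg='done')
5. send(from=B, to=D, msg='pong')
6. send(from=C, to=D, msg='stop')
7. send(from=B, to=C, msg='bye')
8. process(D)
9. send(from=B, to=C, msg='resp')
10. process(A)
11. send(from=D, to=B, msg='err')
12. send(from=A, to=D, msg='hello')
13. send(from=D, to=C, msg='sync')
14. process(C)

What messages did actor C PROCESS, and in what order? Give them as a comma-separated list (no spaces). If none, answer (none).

Answer: data

Derivation:
After 1 (send(from=B, to=A, msg='tick')): A:[tick] B:[] C:[] D:[]
After 2 (send(from=A, to=B, msg='ok')): A:[tick] B:[ok] C:[] D:[]
After 3 (send(from=A, to=C, msg='data')): A:[tick] B:[ok] C:[data] D:[]
After 4 (send(from=C, to=A, msg='done')): A:[tick,done] B:[ok] C:[data] D:[]
After 5 (send(from=B, to=D, msg='pong')): A:[tick,done] B:[ok] C:[data] D:[pong]
After 6 (send(from=C, to=D, msg='stop')): A:[tick,done] B:[ok] C:[data] D:[pong,stop]
After 7 (send(from=B, to=C, msg='bye')): A:[tick,done] B:[ok] C:[data,bye] D:[pong,stop]
After 8 (process(D)): A:[tick,done] B:[ok] C:[data,bye] D:[stop]
After 9 (send(from=B, to=C, msg='resp')): A:[tick,done] B:[ok] C:[data,bye,resp] D:[stop]
After 10 (process(A)): A:[done] B:[ok] C:[data,bye,resp] D:[stop]
After 11 (send(from=D, to=B, msg='err')): A:[done] B:[ok,err] C:[data,bye,resp] D:[stop]
After 12 (send(from=A, to=D, msg='hello')): A:[done] B:[ok,err] C:[data,bye,resp] D:[stop,hello]
After 13 (send(from=D, to=C, msg='sync')): A:[done] B:[ok,err] C:[data,bye,resp,sync] D:[stop,hello]
After 14 (process(C)): A:[done] B:[ok,err] C:[bye,resp,sync] D:[stop,hello]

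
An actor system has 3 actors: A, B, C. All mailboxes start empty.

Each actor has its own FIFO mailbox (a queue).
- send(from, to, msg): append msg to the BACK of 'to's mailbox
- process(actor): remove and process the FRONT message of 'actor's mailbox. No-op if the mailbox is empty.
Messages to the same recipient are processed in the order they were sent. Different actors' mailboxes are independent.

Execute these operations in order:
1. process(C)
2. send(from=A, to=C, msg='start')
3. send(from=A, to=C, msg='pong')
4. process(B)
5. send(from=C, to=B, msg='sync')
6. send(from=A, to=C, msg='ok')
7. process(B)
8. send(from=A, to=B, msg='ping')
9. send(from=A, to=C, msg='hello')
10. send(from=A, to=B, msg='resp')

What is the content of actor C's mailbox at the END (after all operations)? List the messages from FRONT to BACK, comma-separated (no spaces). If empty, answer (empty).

After 1 (process(C)): A:[] B:[] C:[]
After 2 (send(from=A, to=C, msg='start')): A:[] B:[] C:[start]
After 3 (send(from=A, to=C, msg='pong')): A:[] B:[] C:[start,pong]
After 4 (process(B)): A:[] B:[] C:[start,pong]
After 5 (send(from=C, to=B, msg='sync')): A:[] B:[sync] C:[start,pong]
After 6 (send(from=A, to=C, msg='ok')): A:[] B:[sync] C:[start,pong,ok]
After 7 (process(B)): A:[] B:[] C:[start,pong,ok]
After 8 (send(from=A, to=B, msg='ping')): A:[] B:[ping] C:[start,pong,ok]
After 9 (send(from=A, to=C, msg='hello')): A:[] B:[ping] C:[start,pong,ok,hello]
After 10 (send(from=A, to=B, msg='resp')): A:[] B:[ping,resp] C:[start,pong,ok,hello]

Answer: start,pong,ok,hello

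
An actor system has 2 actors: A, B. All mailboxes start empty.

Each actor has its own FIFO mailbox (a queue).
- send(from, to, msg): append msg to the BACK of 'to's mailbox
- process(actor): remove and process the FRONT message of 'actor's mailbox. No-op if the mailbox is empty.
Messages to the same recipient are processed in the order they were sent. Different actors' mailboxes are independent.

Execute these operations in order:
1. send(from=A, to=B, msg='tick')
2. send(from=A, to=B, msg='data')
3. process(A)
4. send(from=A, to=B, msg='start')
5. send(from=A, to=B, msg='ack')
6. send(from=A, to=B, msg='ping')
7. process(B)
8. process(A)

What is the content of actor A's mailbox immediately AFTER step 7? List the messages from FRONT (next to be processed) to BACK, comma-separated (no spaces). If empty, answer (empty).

After 1 (send(from=A, to=B, msg='tick')): A:[] B:[tick]
After 2 (send(from=A, to=B, msg='data')): A:[] B:[tick,data]
After 3 (process(A)): A:[] B:[tick,data]
After 4 (send(from=A, to=B, msg='start')): A:[] B:[tick,data,start]
After 5 (send(from=A, to=B, msg='ack')): A:[] B:[tick,data,start,ack]
After 6 (send(from=A, to=B, msg='ping')): A:[] B:[tick,data,start,ack,ping]
After 7 (process(B)): A:[] B:[data,start,ack,ping]

(empty)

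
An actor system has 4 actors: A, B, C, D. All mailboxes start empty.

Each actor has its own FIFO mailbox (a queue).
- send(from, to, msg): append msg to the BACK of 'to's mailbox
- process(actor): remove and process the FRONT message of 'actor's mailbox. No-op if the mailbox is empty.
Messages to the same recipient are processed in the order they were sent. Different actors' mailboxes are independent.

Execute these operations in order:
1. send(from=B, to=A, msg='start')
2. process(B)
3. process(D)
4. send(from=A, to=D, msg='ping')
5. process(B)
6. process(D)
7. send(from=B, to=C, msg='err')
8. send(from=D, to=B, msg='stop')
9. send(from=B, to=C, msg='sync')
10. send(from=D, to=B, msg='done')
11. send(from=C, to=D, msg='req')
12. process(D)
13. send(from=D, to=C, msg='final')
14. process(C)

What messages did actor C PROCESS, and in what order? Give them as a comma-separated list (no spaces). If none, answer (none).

After 1 (send(from=B, to=A, msg='start')): A:[start] B:[] C:[] D:[]
After 2 (process(B)): A:[start] B:[] C:[] D:[]
After 3 (process(D)): A:[start] B:[] C:[] D:[]
After 4 (send(from=A, to=D, msg='ping')): A:[start] B:[] C:[] D:[ping]
After 5 (process(B)): A:[start] B:[] C:[] D:[ping]
After 6 (process(D)): A:[start] B:[] C:[] D:[]
After 7 (send(from=B, to=C, msg='err')): A:[start] B:[] C:[err] D:[]
After 8 (send(from=D, to=B, msg='stop')): A:[start] B:[stop] C:[err] D:[]
After 9 (send(from=B, to=C, msg='sync')): A:[start] B:[stop] C:[err,sync] D:[]
After 10 (send(from=D, to=B, msg='done')): A:[start] B:[stop,done] C:[err,sync] D:[]
After 11 (send(from=C, to=D, msg='req')): A:[start] B:[stop,done] C:[err,sync] D:[req]
After 12 (process(D)): A:[start] B:[stop,done] C:[err,sync] D:[]
After 13 (send(from=D, to=C, msg='final')): A:[start] B:[stop,done] C:[err,sync,final] D:[]
After 14 (process(C)): A:[start] B:[stop,done] C:[sync,final] D:[]

Answer: err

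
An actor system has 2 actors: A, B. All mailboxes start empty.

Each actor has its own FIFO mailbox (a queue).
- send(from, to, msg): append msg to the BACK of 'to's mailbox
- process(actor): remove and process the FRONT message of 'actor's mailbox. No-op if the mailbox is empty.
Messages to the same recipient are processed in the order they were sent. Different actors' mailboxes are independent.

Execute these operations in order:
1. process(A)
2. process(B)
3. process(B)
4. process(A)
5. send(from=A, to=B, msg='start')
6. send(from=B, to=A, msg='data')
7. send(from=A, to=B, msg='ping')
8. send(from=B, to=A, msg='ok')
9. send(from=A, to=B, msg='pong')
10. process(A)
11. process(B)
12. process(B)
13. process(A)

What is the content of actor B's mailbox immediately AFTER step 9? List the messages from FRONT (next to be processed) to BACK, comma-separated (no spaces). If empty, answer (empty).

After 1 (process(A)): A:[] B:[]
After 2 (process(B)): A:[] B:[]
After 3 (process(B)): A:[] B:[]
After 4 (process(A)): A:[] B:[]
After 5 (send(from=A, to=B, msg='start')): A:[] B:[start]
After 6 (send(from=B, to=A, msg='data')): A:[data] B:[start]
After 7 (send(from=A, to=B, msg='ping')): A:[data] B:[start,ping]
After 8 (send(from=B, to=A, msg='ok')): A:[data,ok] B:[start,ping]
After 9 (send(from=A, to=B, msg='pong')): A:[data,ok] B:[start,ping,pong]

start,ping,pong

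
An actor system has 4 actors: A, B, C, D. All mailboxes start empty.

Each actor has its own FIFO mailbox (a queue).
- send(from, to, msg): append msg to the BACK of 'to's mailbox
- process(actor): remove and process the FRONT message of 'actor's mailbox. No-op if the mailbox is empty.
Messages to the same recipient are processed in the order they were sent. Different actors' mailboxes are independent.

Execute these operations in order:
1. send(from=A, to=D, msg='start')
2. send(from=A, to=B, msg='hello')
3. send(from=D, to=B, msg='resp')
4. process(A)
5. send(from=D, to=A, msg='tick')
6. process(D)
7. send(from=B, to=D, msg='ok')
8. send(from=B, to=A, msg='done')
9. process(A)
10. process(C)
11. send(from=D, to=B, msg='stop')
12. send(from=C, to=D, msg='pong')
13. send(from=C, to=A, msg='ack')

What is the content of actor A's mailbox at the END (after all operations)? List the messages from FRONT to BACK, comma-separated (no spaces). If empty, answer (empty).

Answer: done,ack

Derivation:
After 1 (send(from=A, to=D, msg='start')): A:[] B:[] C:[] D:[start]
After 2 (send(from=A, to=B, msg='hello')): A:[] B:[hello] C:[] D:[start]
After 3 (send(from=D, to=B, msg='resp')): A:[] B:[hello,resp] C:[] D:[start]
After 4 (process(A)): A:[] B:[hello,resp] C:[] D:[start]
After 5 (send(from=D, to=A, msg='tick')): A:[tick] B:[hello,resp] C:[] D:[start]
After 6 (process(D)): A:[tick] B:[hello,resp] C:[] D:[]
After 7 (send(from=B, to=D, msg='ok')): A:[tick] B:[hello,resp] C:[] D:[ok]
After 8 (send(from=B, to=A, msg='done')): A:[tick,done] B:[hello,resp] C:[] D:[ok]
After 9 (process(A)): A:[done] B:[hello,resp] C:[] D:[ok]
After 10 (process(C)): A:[done] B:[hello,resp] C:[] D:[ok]
After 11 (send(from=D, to=B, msg='stop')): A:[done] B:[hello,resp,stop] C:[] D:[ok]
After 12 (send(from=C, to=D, msg='pong')): A:[done] B:[hello,resp,stop] C:[] D:[ok,pong]
After 13 (send(from=C, to=A, msg='ack')): A:[done,ack] B:[hello,resp,stop] C:[] D:[ok,pong]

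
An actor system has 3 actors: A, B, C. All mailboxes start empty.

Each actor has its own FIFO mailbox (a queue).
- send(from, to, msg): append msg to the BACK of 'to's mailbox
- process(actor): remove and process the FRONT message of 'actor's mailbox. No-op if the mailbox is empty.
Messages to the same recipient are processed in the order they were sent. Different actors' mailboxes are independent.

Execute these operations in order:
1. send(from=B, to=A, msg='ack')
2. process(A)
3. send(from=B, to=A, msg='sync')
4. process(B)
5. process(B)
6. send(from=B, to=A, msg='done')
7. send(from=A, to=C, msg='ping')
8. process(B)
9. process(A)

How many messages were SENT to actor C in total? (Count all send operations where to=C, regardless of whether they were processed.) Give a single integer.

After 1 (send(from=B, to=A, msg='ack')): A:[ack] B:[] C:[]
After 2 (process(A)): A:[] B:[] C:[]
After 3 (send(from=B, to=A, msg='sync')): A:[sync] B:[] C:[]
After 4 (process(B)): A:[sync] B:[] C:[]
After 5 (process(B)): A:[sync] B:[] C:[]
After 6 (send(from=B, to=A, msg='done')): A:[sync,done] B:[] C:[]
After 7 (send(from=A, to=C, msg='ping')): A:[sync,done] B:[] C:[ping]
After 8 (process(B)): A:[sync,done] B:[] C:[ping]
After 9 (process(A)): A:[done] B:[] C:[ping]

Answer: 1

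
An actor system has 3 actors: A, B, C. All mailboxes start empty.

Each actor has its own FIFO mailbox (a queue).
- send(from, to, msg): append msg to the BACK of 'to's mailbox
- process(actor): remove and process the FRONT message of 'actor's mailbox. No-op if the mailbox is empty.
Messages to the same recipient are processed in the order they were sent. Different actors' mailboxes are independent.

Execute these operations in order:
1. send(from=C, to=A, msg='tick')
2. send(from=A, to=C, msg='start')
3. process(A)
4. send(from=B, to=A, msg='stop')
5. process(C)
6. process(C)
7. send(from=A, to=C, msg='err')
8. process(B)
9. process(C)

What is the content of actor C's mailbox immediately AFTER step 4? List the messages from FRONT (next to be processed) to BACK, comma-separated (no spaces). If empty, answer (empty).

After 1 (send(from=C, to=A, msg='tick')): A:[tick] B:[] C:[]
After 2 (send(from=A, to=C, msg='start')): A:[tick] B:[] C:[start]
After 3 (process(A)): A:[] B:[] C:[start]
After 4 (send(from=B, to=A, msg='stop')): A:[stop] B:[] C:[start]

start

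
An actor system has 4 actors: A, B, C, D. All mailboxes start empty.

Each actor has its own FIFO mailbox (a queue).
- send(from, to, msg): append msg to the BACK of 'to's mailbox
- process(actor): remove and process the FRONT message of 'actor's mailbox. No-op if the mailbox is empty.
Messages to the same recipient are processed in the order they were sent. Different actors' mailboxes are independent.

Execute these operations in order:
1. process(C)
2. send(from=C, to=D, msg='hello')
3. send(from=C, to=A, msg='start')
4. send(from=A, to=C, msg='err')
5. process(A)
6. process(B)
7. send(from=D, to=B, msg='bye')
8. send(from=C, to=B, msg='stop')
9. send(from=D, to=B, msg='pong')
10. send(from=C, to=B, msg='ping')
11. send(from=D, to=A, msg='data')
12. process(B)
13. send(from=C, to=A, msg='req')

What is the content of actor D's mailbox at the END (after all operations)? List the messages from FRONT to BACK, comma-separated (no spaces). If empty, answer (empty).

Answer: hello

Derivation:
After 1 (process(C)): A:[] B:[] C:[] D:[]
After 2 (send(from=C, to=D, msg='hello')): A:[] B:[] C:[] D:[hello]
After 3 (send(from=C, to=A, msg='start')): A:[start] B:[] C:[] D:[hello]
After 4 (send(from=A, to=C, msg='err')): A:[start] B:[] C:[err] D:[hello]
After 5 (process(A)): A:[] B:[] C:[err] D:[hello]
After 6 (process(B)): A:[] B:[] C:[err] D:[hello]
After 7 (send(from=D, to=B, msg='bye')): A:[] B:[bye] C:[err] D:[hello]
After 8 (send(from=C, to=B, msg='stop')): A:[] B:[bye,stop] C:[err] D:[hello]
After 9 (send(from=D, to=B, msg='pong')): A:[] B:[bye,stop,pong] C:[err] D:[hello]
After 10 (send(from=C, to=B, msg='ping')): A:[] B:[bye,stop,pong,ping] C:[err] D:[hello]
After 11 (send(from=D, to=A, msg='data')): A:[data] B:[bye,stop,pong,ping] C:[err] D:[hello]
After 12 (process(B)): A:[data] B:[stop,pong,ping] C:[err] D:[hello]
After 13 (send(from=C, to=A, msg='req')): A:[data,req] B:[stop,pong,ping] C:[err] D:[hello]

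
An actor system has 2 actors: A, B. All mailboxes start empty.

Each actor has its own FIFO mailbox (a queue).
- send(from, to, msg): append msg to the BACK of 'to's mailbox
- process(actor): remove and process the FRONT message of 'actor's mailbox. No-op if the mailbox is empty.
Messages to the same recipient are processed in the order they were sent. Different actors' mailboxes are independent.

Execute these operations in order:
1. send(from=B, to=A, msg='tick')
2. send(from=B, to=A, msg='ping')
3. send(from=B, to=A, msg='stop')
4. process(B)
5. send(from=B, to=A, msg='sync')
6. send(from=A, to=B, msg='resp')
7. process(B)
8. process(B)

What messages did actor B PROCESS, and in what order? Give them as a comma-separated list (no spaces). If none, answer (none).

After 1 (send(from=B, to=A, msg='tick')): A:[tick] B:[]
After 2 (send(from=B, to=A, msg='ping')): A:[tick,ping] B:[]
After 3 (send(from=B, to=A, msg='stop')): A:[tick,ping,stop] B:[]
After 4 (process(B)): A:[tick,ping,stop] B:[]
After 5 (send(from=B, to=A, msg='sync')): A:[tick,ping,stop,sync] B:[]
After 6 (send(from=A, to=B, msg='resp')): A:[tick,ping,stop,sync] B:[resp]
After 7 (process(B)): A:[tick,ping,stop,sync] B:[]
After 8 (process(B)): A:[tick,ping,stop,sync] B:[]

Answer: resp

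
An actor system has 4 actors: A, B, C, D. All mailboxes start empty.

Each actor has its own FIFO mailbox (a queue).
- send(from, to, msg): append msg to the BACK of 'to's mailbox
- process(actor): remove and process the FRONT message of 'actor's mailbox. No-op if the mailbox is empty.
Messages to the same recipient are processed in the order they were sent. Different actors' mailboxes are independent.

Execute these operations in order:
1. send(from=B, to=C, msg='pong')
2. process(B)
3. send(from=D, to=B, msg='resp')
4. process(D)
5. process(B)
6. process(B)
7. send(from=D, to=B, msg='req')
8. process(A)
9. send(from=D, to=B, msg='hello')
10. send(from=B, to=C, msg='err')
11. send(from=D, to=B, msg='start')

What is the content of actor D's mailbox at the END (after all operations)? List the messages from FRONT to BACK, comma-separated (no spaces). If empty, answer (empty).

After 1 (send(from=B, to=C, msg='pong')): A:[] B:[] C:[pong] D:[]
After 2 (process(B)): A:[] B:[] C:[pong] D:[]
After 3 (send(from=D, to=B, msg='resp')): A:[] B:[resp] C:[pong] D:[]
After 4 (process(D)): A:[] B:[resp] C:[pong] D:[]
After 5 (process(B)): A:[] B:[] C:[pong] D:[]
After 6 (process(B)): A:[] B:[] C:[pong] D:[]
After 7 (send(from=D, to=B, msg='req')): A:[] B:[req] C:[pong] D:[]
After 8 (process(A)): A:[] B:[req] C:[pong] D:[]
After 9 (send(from=D, to=B, msg='hello')): A:[] B:[req,hello] C:[pong] D:[]
After 10 (send(from=B, to=C, msg='err')): A:[] B:[req,hello] C:[pong,err] D:[]
After 11 (send(from=D, to=B, msg='start')): A:[] B:[req,hello,start] C:[pong,err] D:[]

Answer: (empty)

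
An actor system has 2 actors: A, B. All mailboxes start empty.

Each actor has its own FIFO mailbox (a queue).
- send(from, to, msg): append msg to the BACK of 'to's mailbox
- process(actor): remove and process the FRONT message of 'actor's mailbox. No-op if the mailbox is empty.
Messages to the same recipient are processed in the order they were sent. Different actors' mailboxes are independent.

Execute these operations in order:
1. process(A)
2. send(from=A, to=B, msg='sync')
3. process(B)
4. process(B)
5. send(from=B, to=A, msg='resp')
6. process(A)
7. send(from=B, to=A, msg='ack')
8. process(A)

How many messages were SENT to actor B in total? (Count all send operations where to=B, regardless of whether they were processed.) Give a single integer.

After 1 (process(A)): A:[] B:[]
After 2 (send(from=A, to=B, msg='sync')): A:[] B:[sync]
After 3 (process(B)): A:[] B:[]
After 4 (process(B)): A:[] B:[]
After 5 (send(from=B, to=A, msg='resp')): A:[resp] B:[]
After 6 (process(A)): A:[] B:[]
After 7 (send(from=B, to=A, msg='ack')): A:[ack] B:[]
After 8 (process(A)): A:[] B:[]

Answer: 1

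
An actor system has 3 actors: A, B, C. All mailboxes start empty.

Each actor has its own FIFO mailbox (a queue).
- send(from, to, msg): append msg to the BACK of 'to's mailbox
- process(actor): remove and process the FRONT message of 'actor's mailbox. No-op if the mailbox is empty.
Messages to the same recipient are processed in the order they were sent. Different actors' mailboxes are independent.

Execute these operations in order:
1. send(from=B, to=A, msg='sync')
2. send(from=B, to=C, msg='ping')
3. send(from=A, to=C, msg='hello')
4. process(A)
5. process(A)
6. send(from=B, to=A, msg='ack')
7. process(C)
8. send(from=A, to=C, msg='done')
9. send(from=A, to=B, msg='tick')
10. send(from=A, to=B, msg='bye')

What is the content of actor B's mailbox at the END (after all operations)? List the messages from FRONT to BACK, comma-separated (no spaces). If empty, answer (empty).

After 1 (send(from=B, to=A, msg='sync')): A:[sync] B:[] C:[]
After 2 (send(from=B, to=C, msg='ping')): A:[sync] B:[] C:[ping]
After 3 (send(from=A, to=C, msg='hello')): A:[sync] B:[] C:[ping,hello]
After 4 (process(A)): A:[] B:[] C:[ping,hello]
After 5 (process(A)): A:[] B:[] C:[ping,hello]
After 6 (send(from=B, to=A, msg='ack')): A:[ack] B:[] C:[ping,hello]
After 7 (process(C)): A:[ack] B:[] C:[hello]
After 8 (send(from=A, to=C, msg='done')): A:[ack] B:[] C:[hello,done]
After 9 (send(from=A, to=B, msg='tick')): A:[ack] B:[tick] C:[hello,done]
After 10 (send(from=A, to=B, msg='bye')): A:[ack] B:[tick,bye] C:[hello,done]

Answer: tick,bye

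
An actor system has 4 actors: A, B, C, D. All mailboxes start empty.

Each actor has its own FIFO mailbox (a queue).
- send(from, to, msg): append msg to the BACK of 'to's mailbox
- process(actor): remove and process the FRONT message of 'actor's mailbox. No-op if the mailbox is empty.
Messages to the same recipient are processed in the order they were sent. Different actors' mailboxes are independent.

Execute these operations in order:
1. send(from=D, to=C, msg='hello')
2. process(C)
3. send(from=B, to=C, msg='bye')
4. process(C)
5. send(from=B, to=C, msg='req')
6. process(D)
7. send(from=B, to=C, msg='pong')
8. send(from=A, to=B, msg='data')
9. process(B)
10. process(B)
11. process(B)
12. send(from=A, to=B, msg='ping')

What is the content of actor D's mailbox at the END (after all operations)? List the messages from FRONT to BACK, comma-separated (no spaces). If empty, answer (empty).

After 1 (send(from=D, to=C, msg='hello')): A:[] B:[] C:[hello] D:[]
After 2 (process(C)): A:[] B:[] C:[] D:[]
After 3 (send(from=B, to=C, msg='bye')): A:[] B:[] C:[bye] D:[]
After 4 (process(C)): A:[] B:[] C:[] D:[]
After 5 (send(from=B, to=C, msg='req')): A:[] B:[] C:[req] D:[]
After 6 (process(D)): A:[] B:[] C:[req] D:[]
After 7 (send(from=B, to=C, msg='pong')): A:[] B:[] C:[req,pong] D:[]
After 8 (send(from=A, to=B, msg='data')): A:[] B:[data] C:[req,pong] D:[]
After 9 (process(B)): A:[] B:[] C:[req,pong] D:[]
After 10 (process(B)): A:[] B:[] C:[req,pong] D:[]
After 11 (process(B)): A:[] B:[] C:[req,pong] D:[]
After 12 (send(from=A, to=B, msg='ping')): A:[] B:[ping] C:[req,pong] D:[]

Answer: (empty)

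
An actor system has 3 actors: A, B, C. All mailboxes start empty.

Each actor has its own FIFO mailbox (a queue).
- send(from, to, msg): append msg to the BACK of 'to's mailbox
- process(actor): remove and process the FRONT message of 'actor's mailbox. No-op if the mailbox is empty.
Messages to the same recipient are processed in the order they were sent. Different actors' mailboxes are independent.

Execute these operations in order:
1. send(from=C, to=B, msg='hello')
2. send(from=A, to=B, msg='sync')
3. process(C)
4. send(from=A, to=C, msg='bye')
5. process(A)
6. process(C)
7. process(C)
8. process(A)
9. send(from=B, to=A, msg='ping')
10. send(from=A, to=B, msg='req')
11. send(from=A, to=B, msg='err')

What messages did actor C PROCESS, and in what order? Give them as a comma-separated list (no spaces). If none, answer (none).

Answer: bye

Derivation:
After 1 (send(from=C, to=B, msg='hello')): A:[] B:[hello] C:[]
After 2 (send(from=A, to=B, msg='sync')): A:[] B:[hello,sync] C:[]
After 3 (process(C)): A:[] B:[hello,sync] C:[]
After 4 (send(from=A, to=C, msg='bye')): A:[] B:[hello,sync] C:[bye]
After 5 (process(A)): A:[] B:[hello,sync] C:[bye]
After 6 (process(C)): A:[] B:[hello,sync] C:[]
After 7 (process(C)): A:[] B:[hello,sync] C:[]
After 8 (process(A)): A:[] B:[hello,sync] C:[]
After 9 (send(from=B, to=A, msg='ping')): A:[ping] B:[hello,sync] C:[]
After 10 (send(from=A, to=B, msg='req')): A:[ping] B:[hello,sync,req] C:[]
After 11 (send(from=A, to=B, msg='err')): A:[ping] B:[hello,sync,req,err] C:[]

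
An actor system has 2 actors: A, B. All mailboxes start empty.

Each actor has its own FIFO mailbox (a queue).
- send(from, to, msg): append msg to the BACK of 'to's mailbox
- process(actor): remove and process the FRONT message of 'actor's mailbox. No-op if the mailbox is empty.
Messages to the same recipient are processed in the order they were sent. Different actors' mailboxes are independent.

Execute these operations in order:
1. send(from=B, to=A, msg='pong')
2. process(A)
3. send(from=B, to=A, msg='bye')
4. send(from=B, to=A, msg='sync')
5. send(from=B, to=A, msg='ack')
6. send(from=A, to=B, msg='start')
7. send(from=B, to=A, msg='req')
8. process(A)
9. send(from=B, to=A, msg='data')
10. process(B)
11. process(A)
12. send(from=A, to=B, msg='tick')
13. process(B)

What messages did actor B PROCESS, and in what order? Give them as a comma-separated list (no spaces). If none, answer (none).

After 1 (send(from=B, to=A, msg='pong')): A:[pong] B:[]
After 2 (process(A)): A:[] B:[]
After 3 (send(from=B, to=A, msg='bye')): A:[bye] B:[]
After 4 (send(from=B, to=A, msg='sync')): A:[bye,sync] B:[]
After 5 (send(from=B, to=A, msg='ack')): A:[bye,sync,ack] B:[]
After 6 (send(from=A, to=B, msg='start')): A:[bye,sync,ack] B:[start]
After 7 (send(from=B, to=A, msg='req')): A:[bye,sync,ack,req] B:[start]
After 8 (process(A)): A:[sync,ack,req] B:[start]
After 9 (send(from=B, to=A, msg='data')): A:[sync,ack,req,data] B:[start]
After 10 (process(B)): A:[sync,ack,req,data] B:[]
After 11 (process(A)): A:[ack,req,data] B:[]
After 12 (send(from=A, to=B, msg='tick')): A:[ack,req,data] B:[tick]
After 13 (process(B)): A:[ack,req,data] B:[]

Answer: start,tick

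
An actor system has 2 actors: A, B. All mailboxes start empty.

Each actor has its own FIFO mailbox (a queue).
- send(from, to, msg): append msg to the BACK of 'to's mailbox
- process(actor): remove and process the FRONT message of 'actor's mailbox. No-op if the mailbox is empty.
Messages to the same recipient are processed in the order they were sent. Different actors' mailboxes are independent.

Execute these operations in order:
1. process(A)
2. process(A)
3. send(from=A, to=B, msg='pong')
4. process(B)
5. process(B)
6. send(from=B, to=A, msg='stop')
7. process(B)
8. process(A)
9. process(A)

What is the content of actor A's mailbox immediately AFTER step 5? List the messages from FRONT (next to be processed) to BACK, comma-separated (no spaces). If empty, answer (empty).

After 1 (process(A)): A:[] B:[]
After 2 (process(A)): A:[] B:[]
After 3 (send(from=A, to=B, msg='pong')): A:[] B:[pong]
After 4 (process(B)): A:[] B:[]
After 5 (process(B)): A:[] B:[]

(empty)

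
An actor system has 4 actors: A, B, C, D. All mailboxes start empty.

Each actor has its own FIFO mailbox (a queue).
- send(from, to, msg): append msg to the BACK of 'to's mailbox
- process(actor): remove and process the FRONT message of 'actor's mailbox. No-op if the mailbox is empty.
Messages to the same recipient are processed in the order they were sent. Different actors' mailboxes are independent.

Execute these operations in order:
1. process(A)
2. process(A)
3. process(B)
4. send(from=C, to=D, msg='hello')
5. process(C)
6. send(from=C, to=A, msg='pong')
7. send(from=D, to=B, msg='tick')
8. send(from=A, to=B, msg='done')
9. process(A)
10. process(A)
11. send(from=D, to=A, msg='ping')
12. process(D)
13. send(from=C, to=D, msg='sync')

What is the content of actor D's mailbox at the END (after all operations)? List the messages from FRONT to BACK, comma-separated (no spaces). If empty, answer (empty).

After 1 (process(A)): A:[] B:[] C:[] D:[]
After 2 (process(A)): A:[] B:[] C:[] D:[]
After 3 (process(B)): A:[] B:[] C:[] D:[]
After 4 (send(from=C, to=D, msg='hello')): A:[] B:[] C:[] D:[hello]
After 5 (process(C)): A:[] B:[] C:[] D:[hello]
After 6 (send(from=C, to=A, msg='pong')): A:[pong] B:[] C:[] D:[hello]
After 7 (send(from=D, to=B, msg='tick')): A:[pong] B:[tick] C:[] D:[hello]
After 8 (send(from=A, to=B, msg='done')): A:[pong] B:[tick,done] C:[] D:[hello]
After 9 (process(A)): A:[] B:[tick,done] C:[] D:[hello]
After 10 (process(A)): A:[] B:[tick,done] C:[] D:[hello]
After 11 (send(from=D, to=A, msg='ping')): A:[ping] B:[tick,done] C:[] D:[hello]
After 12 (process(D)): A:[ping] B:[tick,done] C:[] D:[]
After 13 (send(from=C, to=D, msg='sync')): A:[ping] B:[tick,done] C:[] D:[sync]

Answer: sync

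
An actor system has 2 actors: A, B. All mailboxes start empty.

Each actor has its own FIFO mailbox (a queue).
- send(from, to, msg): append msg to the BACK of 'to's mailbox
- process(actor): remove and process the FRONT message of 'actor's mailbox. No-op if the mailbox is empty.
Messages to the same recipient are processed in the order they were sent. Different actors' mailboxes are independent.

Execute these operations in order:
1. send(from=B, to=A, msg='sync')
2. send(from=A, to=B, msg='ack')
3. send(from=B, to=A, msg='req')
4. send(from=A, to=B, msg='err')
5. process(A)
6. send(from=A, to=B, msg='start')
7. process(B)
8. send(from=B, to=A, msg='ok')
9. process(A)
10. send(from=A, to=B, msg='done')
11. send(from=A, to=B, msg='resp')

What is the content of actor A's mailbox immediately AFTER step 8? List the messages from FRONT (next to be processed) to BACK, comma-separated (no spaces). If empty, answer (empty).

After 1 (send(from=B, to=A, msg='sync')): A:[sync] B:[]
After 2 (send(from=A, to=B, msg='ack')): A:[sync] B:[ack]
After 3 (send(from=B, to=A, msg='req')): A:[sync,req] B:[ack]
After 4 (send(from=A, to=B, msg='err')): A:[sync,req] B:[ack,err]
After 5 (process(A)): A:[req] B:[ack,err]
After 6 (send(from=A, to=B, msg='start')): A:[req] B:[ack,err,start]
After 7 (process(B)): A:[req] B:[err,start]
After 8 (send(from=B, to=A, msg='ok')): A:[req,ok] B:[err,start]

req,ok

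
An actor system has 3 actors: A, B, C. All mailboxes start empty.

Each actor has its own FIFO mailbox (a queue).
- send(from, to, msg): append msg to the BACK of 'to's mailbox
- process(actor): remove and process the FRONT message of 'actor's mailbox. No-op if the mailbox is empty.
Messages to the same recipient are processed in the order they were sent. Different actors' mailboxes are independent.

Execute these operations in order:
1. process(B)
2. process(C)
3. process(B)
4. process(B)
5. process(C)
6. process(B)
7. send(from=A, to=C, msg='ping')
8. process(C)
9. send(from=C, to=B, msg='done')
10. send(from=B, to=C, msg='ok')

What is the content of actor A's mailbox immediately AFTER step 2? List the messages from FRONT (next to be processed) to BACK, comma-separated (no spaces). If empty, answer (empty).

After 1 (process(B)): A:[] B:[] C:[]
After 2 (process(C)): A:[] B:[] C:[]

(empty)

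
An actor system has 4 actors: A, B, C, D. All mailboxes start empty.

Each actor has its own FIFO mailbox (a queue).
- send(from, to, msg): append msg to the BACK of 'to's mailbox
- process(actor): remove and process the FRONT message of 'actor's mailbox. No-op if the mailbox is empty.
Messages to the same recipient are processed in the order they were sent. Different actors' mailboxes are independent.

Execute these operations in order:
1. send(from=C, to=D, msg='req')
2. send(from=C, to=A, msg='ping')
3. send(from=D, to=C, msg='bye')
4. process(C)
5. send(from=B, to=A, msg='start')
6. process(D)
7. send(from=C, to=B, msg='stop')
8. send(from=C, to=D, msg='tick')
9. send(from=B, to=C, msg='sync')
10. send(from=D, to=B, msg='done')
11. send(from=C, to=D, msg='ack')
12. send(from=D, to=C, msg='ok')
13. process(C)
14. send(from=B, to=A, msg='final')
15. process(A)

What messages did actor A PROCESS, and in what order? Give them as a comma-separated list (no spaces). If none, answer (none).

After 1 (send(from=C, to=D, msg='req')): A:[] B:[] C:[] D:[req]
After 2 (send(from=C, to=A, msg='ping')): A:[ping] B:[] C:[] D:[req]
After 3 (send(from=D, to=C, msg='bye')): A:[ping] B:[] C:[bye] D:[req]
After 4 (process(C)): A:[ping] B:[] C:[] D:[req]
After 5 (send(from=B, to=A, msg='start')): A:[ping,start] B:[] C:[] D:[req]
After 6 (process(D)): A:[ping,start] B:[] C:[] D:[]
After 7 (send(from=C, to=B, msg='stop')): A:[ping,start] B:[stop] C:[] D:[]
After 8 (send(from=C, to=D, msg='tick')): A:[ping,start] B:[stop] C:[] D:[tick]
After 9 (send(from=B, to=C, msg='sync')): A:[ping,start] B:[stop] C:[sync] D:[tick]
After 10 (send(from=D, to=B, msg='done')): A:[ping,start] B:[stop,done] C:[sync] D:[tick]
After 11 (send(from=C, to=D, msg='ack')): A:[ping,start] B:[stop,done] C:[sync] D:[tick,ack]
After 12 (send(from=D, to=C, msg='ok')): A:[ping,start] B:[stop,done] C:[sync,ok] D:[tick,ack]
After 13 (process(C)): A:[ping,start] B:[stop,done] C:[ok] D:[tick,ack]
After 14 (send(from=B, to=A, msg='final')): A:[ping,start,final] B:[stop,done] C:[ok] D:[tick,ack]
After 15 (process(A)): A:[start,final] B:[stop,done] C:[ok] D:[tick,ack]

Answer: ping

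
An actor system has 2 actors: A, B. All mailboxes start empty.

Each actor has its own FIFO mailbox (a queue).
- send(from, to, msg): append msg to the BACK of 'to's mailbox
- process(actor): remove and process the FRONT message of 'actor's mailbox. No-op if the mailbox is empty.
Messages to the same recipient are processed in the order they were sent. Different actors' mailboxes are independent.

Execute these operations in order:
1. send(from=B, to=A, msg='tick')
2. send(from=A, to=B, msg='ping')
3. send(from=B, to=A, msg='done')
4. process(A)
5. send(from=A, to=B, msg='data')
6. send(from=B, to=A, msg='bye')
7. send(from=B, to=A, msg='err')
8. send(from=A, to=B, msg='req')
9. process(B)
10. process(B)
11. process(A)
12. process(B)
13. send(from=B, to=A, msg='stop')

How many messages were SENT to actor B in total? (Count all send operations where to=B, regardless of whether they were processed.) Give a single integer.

Answer: 3

Derivation:
After 1 (send(from=B, to=A, msg='tick')): A:[tick] B:[]
After 2 (send(from=A, to=B, msg='ping')): A:[tick] B:[ping]
After 3 (send(from=B, to=A, msg='done')): A:[tick,done] B:[ping]
After 4 (process(A)): A:[done] B:[ping]
After 5 (send(from=A, to=B, msg='data')): A:[done] B:[ping,data]
After 6 (send(from=B, to=A, msg='bye')): A:[done,bye] B:[ping,data]
After 7 (send(from=B, to=A, msg='err')): A:[done,bye,err] B:[ping,data]
After 8 (send(from=A, to=B, msg='req')): A:[done,bye,err] B:[ping,data,req]
After 9 (process(B)): A:[done,bye,err] B:[data,req]
After 10 (process(B)): A:[done,bye,err] B:[req]
After 11 (process(A)): A:[bye,err] B:[req]
After 12 (process(B)): A:[bye,err] B:[]
After 13 (send(from=B, to=A, msg='stop')): A:[bye,err,stop] B:[]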